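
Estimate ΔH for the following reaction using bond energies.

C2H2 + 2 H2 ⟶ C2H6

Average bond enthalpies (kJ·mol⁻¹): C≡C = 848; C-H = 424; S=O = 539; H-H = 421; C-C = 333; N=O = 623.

ΔH ≈ −339 kJ

Bonds broken (reactants):
  C≡C: 1 × 848 = 848
  C-H: 2 × 424 = 848
  H-H: 2 × 421 = 842
  Σ(broken) = 2538 kJ
Bonds formed (products):
  C-C: 1 × 333 = 333
  C-H: 6 × 424 = 2544
  Σ(formed) = 2877 kJ
ΔH = Σ(broken) − Σ(formed) = 2538 − 2877 = −339 kJ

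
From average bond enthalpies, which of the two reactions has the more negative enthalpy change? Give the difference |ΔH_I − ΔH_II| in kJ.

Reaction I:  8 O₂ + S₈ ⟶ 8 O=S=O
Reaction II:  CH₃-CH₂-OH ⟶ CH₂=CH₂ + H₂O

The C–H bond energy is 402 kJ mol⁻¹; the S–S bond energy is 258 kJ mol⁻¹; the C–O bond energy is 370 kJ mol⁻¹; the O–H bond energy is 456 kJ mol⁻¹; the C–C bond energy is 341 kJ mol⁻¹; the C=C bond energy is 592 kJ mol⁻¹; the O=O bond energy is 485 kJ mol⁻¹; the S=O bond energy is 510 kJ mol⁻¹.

Reaction I, by 2281 kJ

Reaction I:
  Bonds broken (reactants):
    O=O: 8 × 485 = 3880
    S–S: 8 × 258 = 2064
    Σ(broken) = 5944 kJ
  Bonds formed (products):
    S=O: 16 × 510 = 8160
    Σ(formed) = 8160 kJ
  ΔH_I = 5944 − 8160 = −2216 kJ
Reaction II:
  Bonds broken (reactants):
    C–C: 1 × 341 = 341
    C–H: 5 × 402 = 2010
    C–O: 1 × 370 = 370
    O–H: 1 × 456 = 456
    Σ(broken) = 3177 kJ
  Bonds formed (products):
    C–H: 4 × 402 = 1608
    C=C: 1 × 592 = 592
    O–H: 2 × 456 = 912
    Σ(formed) = 3112 kJ
  ΔH_II = 3177 − 3112 = +65 kJ
ΔH_I − ΔH_II = −2281 kJ, so reaction I has the more negative ΔH; |ΔH_I − ΔH_II| = 2281 kJ.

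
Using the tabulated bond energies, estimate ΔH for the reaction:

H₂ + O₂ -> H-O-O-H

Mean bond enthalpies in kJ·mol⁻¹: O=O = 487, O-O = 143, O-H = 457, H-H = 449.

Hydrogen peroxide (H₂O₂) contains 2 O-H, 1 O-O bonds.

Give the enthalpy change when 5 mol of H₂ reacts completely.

Bonds broken (reactants):
  H-H: 1 × 449 = 449
  O=O: 1 × 487 = 487
  Σ(broken) = 936 kJ
Bonds formed (products):
  O-H: 2 × 457 = 914
  O-O: 1 × 143 = 143
  Σ(formed) = 1057 kJ
ΔH = Σ(broken) − Σ(formed) = 936 − 1057 = −121 kJ
For 5× the reaction as written: 5 × (−121) = −605 kJ

ΔH = −605 kJ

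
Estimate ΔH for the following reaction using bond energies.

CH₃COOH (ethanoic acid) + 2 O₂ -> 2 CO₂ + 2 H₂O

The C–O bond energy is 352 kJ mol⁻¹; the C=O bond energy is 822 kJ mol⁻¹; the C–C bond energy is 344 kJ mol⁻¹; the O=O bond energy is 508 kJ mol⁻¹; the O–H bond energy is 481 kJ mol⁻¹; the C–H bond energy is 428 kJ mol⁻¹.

Bonds broken (reactants):
  C–C: 1 × 344 = 344
  C–H: 3 × 428 = 1284
  C–O: 1 × 352 = 352
  C=O: 1 × 822 = 822
  O–H: 1 × 481 = 481
  O=O: 2 × 508 = 1016
  Σ(broken) = 4299 kJ
Bonds formed (products):
  C=O: 4 × 822 = 3288
  O–H: 4 × 481 = 1924
  Σ(formed) = 5212 kJ
ΔH = Σ(broken) − Σ(formed) = 4299 − 5212 = −913 kJ

ΔH ≈ −913 kJ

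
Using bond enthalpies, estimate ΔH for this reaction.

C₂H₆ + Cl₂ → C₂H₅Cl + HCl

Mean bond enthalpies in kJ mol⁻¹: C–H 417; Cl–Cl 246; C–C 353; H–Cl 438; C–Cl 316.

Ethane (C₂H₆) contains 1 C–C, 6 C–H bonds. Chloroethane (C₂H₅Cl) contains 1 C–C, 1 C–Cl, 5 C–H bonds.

ΔH ≈ −91 kJ

Bonds broken (reactants):
  C–C: 1 × 353 = 353
  C–H: 6 × 417 = 2502
  Cl–Cl: 1 × 246 = 246
  Σ(broken) = 3101 kJ
Bonds formed (products):
  C–C: 1 × 353 = 353
  C–Cl: 1 × 316 = 316
  C–H: 5 × 417 = 2085
  H–Cl: 1 × 438 = 438
  Σ(formed) = 3192 kJ
ΔH = Σ(broken) − Σ(formed) = 3101 − 3192 = −91 kJ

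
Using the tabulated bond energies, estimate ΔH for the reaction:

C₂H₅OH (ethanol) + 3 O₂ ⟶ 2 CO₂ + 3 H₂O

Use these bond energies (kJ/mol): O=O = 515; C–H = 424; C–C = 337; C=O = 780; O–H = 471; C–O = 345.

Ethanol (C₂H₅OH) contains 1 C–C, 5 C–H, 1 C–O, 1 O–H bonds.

Bonds broken (reactants):
  C–C: 1 × 337 = 337
  C–H: 5 × 424 = 2120
  C–O: 1 × 345 = 345
  O–H: 1 × 471 = 471
  O=O: 3 × 515 = 1545
  Σ(broken) = 4818 kJ
Bonds formed (products):
  C=O: 4 × 780 = 3120
  O–H: 6 × 471 = 2826
  Σ(formed) = 5946 kJ
ΔH = Σ(broken) − Σ(formed) = 4818 − 5946 = −1128 kJ

ΔH ≈ −1128 kJ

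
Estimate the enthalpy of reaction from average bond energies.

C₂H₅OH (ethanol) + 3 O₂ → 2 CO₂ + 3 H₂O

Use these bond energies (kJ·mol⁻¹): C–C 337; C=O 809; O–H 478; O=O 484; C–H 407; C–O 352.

ΔH ≈ −1450 kJ

Bonds broken (reactants):
  C–C: 1 × 337 = 337
  C–H: 5 × 407 = 2035
  C–O: 1 × 352 = 352
  O–H: 1 × 478 = 478
  O=O: 3 × 484 = 1452
  Σ(broken) = 4654 kJ
Bonds formed (products):
  C=O: 4 × 809 = 3236
  O–H: 6 × 478 = 2868
  Σ(formed) = 6104 kJ
ΔH = Σ(broken) − Σ(formed) = 4654 − 6104 = −1450 kJ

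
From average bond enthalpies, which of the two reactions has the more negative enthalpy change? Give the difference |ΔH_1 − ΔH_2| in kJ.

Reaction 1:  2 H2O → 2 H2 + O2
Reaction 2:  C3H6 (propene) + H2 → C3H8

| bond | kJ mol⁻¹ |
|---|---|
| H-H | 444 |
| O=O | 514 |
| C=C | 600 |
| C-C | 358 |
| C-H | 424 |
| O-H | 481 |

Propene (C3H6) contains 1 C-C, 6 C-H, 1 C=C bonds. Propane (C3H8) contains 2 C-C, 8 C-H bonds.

Reaction 2, by 684 kJ

Reaction 1:
  Bonds broken (reactants):
    O-H: 4 × 481 = 1924
    Σ(broken) = 1924 kJ
  Bonds formed (products):
    H-H: 2 × 444 = 888
    O=O: 1 × 514 = 514
    Σ(formed) = 1402 kJ
  ΔH_1 = 1924 − 1402 = +522 kJ
Reaction 2:
  Bonds broken (reactants):
    C-C: 1 × 358 = 358
    C-H: 6 × 424 = 2544
    C=C: 1 × 600 = 600
    H-H: 1 × 444 = 444
    Σ(broken) = 3946 kJ
  Bonds formed (products):
    C-C: 2 × 358 = 716
    C-H: 8 × 424 = 3392
    Σ(formed) = 4108 kJ
  ΔH_2 = 3946 − 4108 = −162 kJ
ΔH_1 − ΔH_2 = +684 kJ, so reaction 2 has the more negative ΔH; |ΔH_1 − ΔH_2| = 684 kJ.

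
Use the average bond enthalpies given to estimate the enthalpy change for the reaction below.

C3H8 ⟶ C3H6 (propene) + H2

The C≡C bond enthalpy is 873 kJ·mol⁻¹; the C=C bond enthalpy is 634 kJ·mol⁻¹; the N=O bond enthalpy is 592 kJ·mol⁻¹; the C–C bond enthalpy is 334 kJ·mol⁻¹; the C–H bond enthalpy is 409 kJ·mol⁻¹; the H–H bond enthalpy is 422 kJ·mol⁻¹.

ΔH ≈ +96 kJ

Bonds broken (reactants):
  C–C: 2 × 334 = 668
  C–H: 8 × 409 = 3272
  Σ(broken) = 3940 kJ
Bonds formed (products):
  C–C: 1 × 334 = 334
  C–H: 6 × 409 = 2454
  C=C: 1 × 634 = 634
  H–H: 1 × 422 = 422
  Σ(formed) = 3844 kJ
ΔH = Σ(broken) − Σ(formed) = 3940 − 3844 = +96 kJ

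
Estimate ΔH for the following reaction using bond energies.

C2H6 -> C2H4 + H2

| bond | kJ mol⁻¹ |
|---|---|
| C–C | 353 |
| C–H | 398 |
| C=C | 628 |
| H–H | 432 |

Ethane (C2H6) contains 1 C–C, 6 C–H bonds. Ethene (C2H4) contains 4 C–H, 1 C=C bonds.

ΔH ≈ +89 kJ

Bonds broken (reactants):
  C–C: 1 × 353 = 353
  C–H: 6 × 398 = 2388
  Σ(broken) = 2741 kJ
Bonds formed (products):
  C–H: 4 × 398 = 1592
  C=C: 1 × 628 = 628
  H–H: 1 × 432 = 432
  Σ(formed) = 2652 kJ
ΔH = Σ(broken) − Σ(formed) = 2741 − 2652 = +89 kJ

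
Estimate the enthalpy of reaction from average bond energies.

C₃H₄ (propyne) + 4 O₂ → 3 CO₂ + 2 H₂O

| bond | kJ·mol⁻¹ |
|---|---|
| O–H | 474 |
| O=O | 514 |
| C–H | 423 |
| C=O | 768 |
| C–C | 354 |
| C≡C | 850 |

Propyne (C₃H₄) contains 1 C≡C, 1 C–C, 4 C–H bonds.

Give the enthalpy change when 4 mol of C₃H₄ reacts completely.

ΔH = −6208 kJ

Bonds broken (reactants):
  C≡C: 1 × 850 = 850
  C–C: 1 × 354 = 354
  C–H: 4 × 423 = 1692
  O=O: 4 × 514 = 2056
  Σ(broken) = 4952 kJ
Bonds formed (products):
  C=O: 6 × 768 = 4608
  O–H: 4 × 474 = 1896
  Σ(formed) = 6504 kJ
ΔH = Σ(broken) − Σ(formed) = 4952 − 6504 = −1552 kJ
For 4× the reaction as written: 4 × (−1552) = −6208 kJ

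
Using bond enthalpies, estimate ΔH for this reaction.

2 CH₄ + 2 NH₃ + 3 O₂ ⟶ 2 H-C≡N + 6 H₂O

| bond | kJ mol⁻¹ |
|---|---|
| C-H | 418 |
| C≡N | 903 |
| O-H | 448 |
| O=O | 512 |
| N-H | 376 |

Bonds broken (reactants):
  C-H: 8 × 418 = 3344
  N-H: 6 × 376 = 2256
  O=O: 3 × 512 = 1536
  Σ(broken) = 7136 kJ
Bonds formed (products):
  C≡N: 2 × 903 = 1806
  C-H: 2 × 418 = 836
  O-H: 12 × 448 = 5376
  Σ(formed) = 8018 kJ
ΔH = Σ(broken) − Σ(formed) = 7136 − 8018 = −882 kJ

ΔH ≈ −882 kJ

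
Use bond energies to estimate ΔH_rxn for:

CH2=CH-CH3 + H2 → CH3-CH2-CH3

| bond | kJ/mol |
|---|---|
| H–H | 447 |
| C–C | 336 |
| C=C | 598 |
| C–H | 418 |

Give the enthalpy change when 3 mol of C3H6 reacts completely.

Bonds broken (reactants):
  C–C: 1 × 336 = 336
  C–H: 6 × 418 = 2508
  C=C: 1 × 598 = 598
  H–H: 1 × 447 = 447
  Σ(broken) = 3889 kJ
Bonds formed (products):
  C–C: 2 × 336 = 672
  C–H: 8 × 418 = 3344
  Σ(formed) = 4016 kJ
ΔH = Σ(broken) − Σ(formed) = 3889 − 4016 = −127 kJ
For 3× the reaction as written: 3 × (−127) = −381 kJ

ΔH = −381 kJ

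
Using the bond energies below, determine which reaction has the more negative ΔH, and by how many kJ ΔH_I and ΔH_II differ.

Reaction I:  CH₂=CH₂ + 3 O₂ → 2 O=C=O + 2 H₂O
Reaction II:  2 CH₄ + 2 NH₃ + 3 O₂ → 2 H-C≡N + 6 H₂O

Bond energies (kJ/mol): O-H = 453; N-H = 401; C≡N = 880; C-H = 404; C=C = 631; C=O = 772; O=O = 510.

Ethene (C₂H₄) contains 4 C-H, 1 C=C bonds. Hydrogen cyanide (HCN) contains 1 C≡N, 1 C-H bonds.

Reaction I:
  Bonds broken (reactants):
    C-H: 4 × 404 = 1616
    C=C: 1 × 631 = 631
    O=O: 3 × 510 = 1530
    Σ(broken) = 3777 kJ
  Bonds formed (products):
    C=O: 4 × 772 = 3088
    O-H: 4 × 453 = 1812
    Σ(formed) = 4900 kJ
  ΔH_I = 3777 − 4900 = −1123 kJ
Reaction II:
  Bonds broken (reactants):
    C-H: 8 × 404 = 3232
    N-H: 6 × 401 = 2406
    O=O: 3 × 510 = 1530
    Σ(broken) = 7168 kJ
  Bonds formed (products):
    C≡N: 2 × 880 = 1760
    C-H: 2 × 404 = 808
    O-H: 12 × 453 = 5436
    Σ(formed) = 8004 kJ
  ΔH_II = 7168 − 8004 = −836 kJ
ΔH_I − ΔH_II = −287 kJ, so reaction I has the more negative ΔH; |ΔH_I − ΔH_II| = 287 kJ.

Reaction I, by 287 kJ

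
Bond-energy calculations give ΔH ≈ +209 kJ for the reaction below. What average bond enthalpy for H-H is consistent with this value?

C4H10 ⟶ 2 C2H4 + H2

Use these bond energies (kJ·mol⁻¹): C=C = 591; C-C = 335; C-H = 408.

Let D be the H-H bond energy.
Σ(broken) = 3×335 + 10×408 = 5085
Σ(formed) = 8×408 + 2×591 + 1×D = 4446 + D
ΔH = Σ(broken) − Σ(formed) = (5085) − (4446 + D) = +639 − D
Setting this equal to +209 kJ gives D = 430 kJ/mol.

D(H-H) ≈ 430 kJ/mol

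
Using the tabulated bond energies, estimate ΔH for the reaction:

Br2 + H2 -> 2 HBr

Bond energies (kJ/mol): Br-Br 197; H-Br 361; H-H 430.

Bonds broken (reactants):
  Br-Br: 1 × 197 = 197
  H-H: 1 × 430 = 430
  Σ(broken) = 627 kJ
Bonds formed (products):
  H-Br: 2 × 361 = 722
  Σ(formed) = 722 kJ
ΔH = Σ(broken) − Σ(formed) = 627 − 722 = −95 kJ

ΔH ≈ −95 kJ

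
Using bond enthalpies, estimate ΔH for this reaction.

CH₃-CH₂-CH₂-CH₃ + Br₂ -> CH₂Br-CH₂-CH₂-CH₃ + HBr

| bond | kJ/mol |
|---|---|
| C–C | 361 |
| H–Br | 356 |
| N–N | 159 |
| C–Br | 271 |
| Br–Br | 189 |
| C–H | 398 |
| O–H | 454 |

Bonds broken (reactants):
  Br–Br: 1 × 189 = 189
  C–C: 3 × 361 = 1083
  C–H: 10 × 398 = 3980
  Σ(broken) = 5252 kJ
Bonds formed (products):
  C–Br: 1 × 271 = 271
  C–C: 3 × 361 = 1083
  C–H: 9 × 398 = 3582
  H–Br: 1 × 356 = 356
  Σ(formed) = 5292 kJ
ΔH = Σ(broken) − Σ(formed) = 5252 − 5292 = −40 kJ

ΔH ≈ −40 kJ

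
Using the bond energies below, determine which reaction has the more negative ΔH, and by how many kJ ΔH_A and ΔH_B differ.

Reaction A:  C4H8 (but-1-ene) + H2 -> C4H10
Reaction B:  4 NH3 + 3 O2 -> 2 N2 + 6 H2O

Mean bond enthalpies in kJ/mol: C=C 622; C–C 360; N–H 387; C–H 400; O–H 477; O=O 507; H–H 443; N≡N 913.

Reaction A:
  Bonds broken (reactants):
    C–C: 2 × 360 = 720
    C–H: 8 × 400 = 3200
    C=C: 1 × 622 = 622
    H–H: 1 × 443 = 443
    Σ(broken) = 4985 kJ
  Bonds formed (products):
    C–C: 3 × 360 = 1080
    C–H: 10 × 400 = 4000
    Σ(formed) = 5080 kJ
  ΔH_A = 4985 − 5080 = −95 kJ
Reaction B:
  Bonds broken (reactants):
    N–H: 12 × 387 = 4644
    O=O: 3 × 507 = 1521
    Σ(broken) = 6165 kJ
  Bonds formed (products):
    N≡N: 2 × 913 = 1826
    O–H: 12 × 477 = 5724
    Σ(formed) = 7550 kJ
  ΔH_B = 6165 − 7550 = −1385 kJ
ΔH_A − ΔH_B = +1290 kJ, so reaction B has the more negative ΔH; |ΔH_A − ΔH_B| = 1290 kJ.

Reaction B, by 1290 kJ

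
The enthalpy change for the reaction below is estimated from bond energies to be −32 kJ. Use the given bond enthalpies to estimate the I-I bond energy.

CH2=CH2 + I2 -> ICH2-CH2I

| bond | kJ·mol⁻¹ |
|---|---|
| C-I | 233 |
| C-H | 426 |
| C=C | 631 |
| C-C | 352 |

D(I-I) ≈ 155 kJ/mol

Let D be the I-I bond energy.
Σ(broken) = 4×426 + 1×631 + 1×D = 2335 + D
Σ(formed) = 1×352 + 4×426 + 2×233 = 2522
ΔH = Σ(broken) − Σ(formed) = (2335 + D) − (2522) = −187 + D
Setting this equal to −32 kJ gives D = 155 kJ/mol.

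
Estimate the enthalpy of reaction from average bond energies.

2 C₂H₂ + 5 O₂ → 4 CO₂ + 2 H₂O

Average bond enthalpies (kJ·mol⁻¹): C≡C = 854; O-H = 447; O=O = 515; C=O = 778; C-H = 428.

Bonds broken (reactants):
  C≡C: 2 × 854 = 1708
  C-H: 4 × 428 = 1712
  O=O: 5 × 515 = 2575
  Σ(broken) = 5995 kJ
Bonds formed (products):
  C=O: 8 × 778 = 6224
  O-H: 4 × 447 = 1788
  Σ(formed) = 8012 kJ
ΔH = Σ(broken) − Σ(formed) = 5995 − 8012 = −2017 kJ

ΔH ≈ −2017 kJ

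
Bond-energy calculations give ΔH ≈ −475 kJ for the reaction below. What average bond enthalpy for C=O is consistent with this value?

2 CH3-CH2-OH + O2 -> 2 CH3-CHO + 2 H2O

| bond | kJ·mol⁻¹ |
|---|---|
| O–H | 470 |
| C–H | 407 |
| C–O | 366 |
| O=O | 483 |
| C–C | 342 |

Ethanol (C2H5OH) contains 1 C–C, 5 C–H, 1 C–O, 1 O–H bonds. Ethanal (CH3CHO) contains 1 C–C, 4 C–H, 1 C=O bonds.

D(C=O) ≈ 782 kJ/mol

Let D be the C=O bond energy.
Σ(broken) = 2×342 + 10×407 + 2×366 + 2×470 + 1×483 = 6909
Σ(formed) = 2×342 + 8×407 + 2×D + 4×470 = 5820 + 2D
ΔH = Σ(broken) − Σ(formed) = (6909) − (5820 + 2D) = +1089 − 2D
Setting this equal to −475 kJ gives 2D = 1564, so D = 782 kJ/mol.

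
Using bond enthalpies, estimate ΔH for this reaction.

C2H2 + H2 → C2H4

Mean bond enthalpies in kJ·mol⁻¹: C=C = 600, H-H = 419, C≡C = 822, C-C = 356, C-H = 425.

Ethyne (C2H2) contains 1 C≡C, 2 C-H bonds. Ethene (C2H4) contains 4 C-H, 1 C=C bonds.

Bonds broken (reactants):
  C≡C: 1 × 822 = 822
  C-H: 2 × 425 = 850
  H-H: 1 × 419 = 419
  Σ(broken) = 2091 kJ
Bonds formed (products):
  C-H: 4 × 425 = 1700
  C=C: 1 × 600 = 600
  Σ(formed) = 2300 kJ
ΔH = Σ(broken) − Σ(formed) = 2091 − 2300 = −209 kJ

ΔH ≈ −209 kJ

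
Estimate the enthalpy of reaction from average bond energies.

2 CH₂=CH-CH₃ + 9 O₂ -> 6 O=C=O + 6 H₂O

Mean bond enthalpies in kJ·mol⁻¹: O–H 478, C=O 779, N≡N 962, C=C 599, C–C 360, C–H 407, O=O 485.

ΔH ≈ −3917 kJ

Bonds broken (reactants):
  C–C: 2 × 360 = 720
  C–H: 12 × 407 = 4884
  C=C: 2 × 599 = 1198
  O=O: 9 × 485 = 4365
  Σ(broken) = 11167 kJ
Bonds formed (products):
  C=O: 12 × 779 = 9348
  O–H: 12 × 478 = 5736
  Σ(formed) = 15084 kJ
ΔH = Σ(broken) − Σ(formed) = 11167 − 15084 = −3917 kJ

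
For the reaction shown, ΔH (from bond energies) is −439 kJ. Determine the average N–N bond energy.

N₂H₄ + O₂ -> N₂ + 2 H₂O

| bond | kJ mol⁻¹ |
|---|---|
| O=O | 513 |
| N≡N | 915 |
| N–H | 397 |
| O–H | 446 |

Let D be the N–N bond energy.
Σ(broken) = 4×397 + 1×D + 1×513 = 2101 + D
Σ(formed) = 1×915 + 4×446 = 2699
ΔH = Σ(broken) − Σ(formed) = (2101 + D) − (2699) = −598 + D
Setting this equal to −439 kJ gives D = 159 kJ/mol.

D(N–N) ≈ 159 kJ/mol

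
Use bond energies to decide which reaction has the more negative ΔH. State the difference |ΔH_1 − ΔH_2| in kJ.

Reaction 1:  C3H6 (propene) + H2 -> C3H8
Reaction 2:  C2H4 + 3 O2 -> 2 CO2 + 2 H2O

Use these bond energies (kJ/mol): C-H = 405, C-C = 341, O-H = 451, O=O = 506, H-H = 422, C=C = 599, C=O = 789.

Reaction 2, by 1093 kJ

Reaction 1:
  Bonds broken (reactants):
    C-C: 1 × 341 = 341
    C-H: 6 × 405 = 2430
    C=C: 1 × 599 = 599
    H-H: 1 × 422 = 422
    Σ(broken) = 3792 kJ
  Bonds formed (products):
    C-C: 2 × 341 = 682
    C-H: 8 × 405 = 3240
    Σ(formed) = 3922 kJ
  ΔH_1 = 3792 − 3922 = −130 kJ
Reaction 2:
  Bonds broken (reactants):
    C-H: 4 × 405 = 1620
    C=C: 1 × 599 = 599
    O=O: 3 × 506 = 1518
    Σ(broken) = 3737 kJ
  Bonds formed (products):
    C=O: 4 × 789 = 3156
    O-H: 4 × 451 = 1804
    Σ(formed) = 4960 kJ
  ΔH_2 = 3737 − 4960 = −1223 kJ
ΔH_1 − ΔH_2 = +1093 kJ, so reaction 2 has the more negative ΔH; |ΔH_1 − ΔH_2| = 1093 kJ.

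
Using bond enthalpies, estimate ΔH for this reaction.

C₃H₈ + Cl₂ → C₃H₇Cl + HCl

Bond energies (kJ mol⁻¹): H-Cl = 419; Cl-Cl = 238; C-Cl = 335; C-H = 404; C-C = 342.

Bonds broken (reactants):
  C-C: 2 × 342 = 684
  C-H: 8 × 404 = 3232
  Cl-Cl: 1 × 238 = 238
  Σ(broken) = 4154 kJ
Bonds formed (products):
  C-C: 2 × 342 = 684
  C-Cl: 1 × 335 = 335
  C-H: 7 × 404 = 2828
  H-Cl: 1 × 419 = 419
  Σ(formed) = 4266 kJ
ΔH = Σ(broken) − Σ(formed) = 4154 − 4266 = −112 kJ

ΔH ≈ −112 kJ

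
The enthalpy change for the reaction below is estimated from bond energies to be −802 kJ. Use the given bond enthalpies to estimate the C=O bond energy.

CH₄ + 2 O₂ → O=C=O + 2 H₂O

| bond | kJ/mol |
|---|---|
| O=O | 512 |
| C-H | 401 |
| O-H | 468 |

Let D be the C=O bond energy.
Σ(broken) = 4×401 + 2×512 = 2628
Σ(formed) = 2×D + 4×468 = 1872 + 2D
ΔH = Σ(broken) − Σ(formed) = (2628) − (1872 + 2D) = +756 − 2D
Setting this equal to −802 kJ gives 2D = 1558, so D = 779 kJ/mol.

D(C=O) ≈ 779 kJ/mol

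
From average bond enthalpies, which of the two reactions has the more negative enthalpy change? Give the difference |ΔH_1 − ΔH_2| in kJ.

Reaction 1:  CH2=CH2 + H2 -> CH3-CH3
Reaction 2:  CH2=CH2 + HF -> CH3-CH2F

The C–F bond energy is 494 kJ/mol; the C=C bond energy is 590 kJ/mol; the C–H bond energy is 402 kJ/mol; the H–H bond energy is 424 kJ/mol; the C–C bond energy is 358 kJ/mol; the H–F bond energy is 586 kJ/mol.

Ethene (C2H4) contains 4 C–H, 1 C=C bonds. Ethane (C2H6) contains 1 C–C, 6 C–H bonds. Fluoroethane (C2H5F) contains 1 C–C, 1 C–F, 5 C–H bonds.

Reaction 1:
  Bonds broken (reactants):
    C–H: 4 × 402 = 1608
    C=C: 1 × 590 = 590
    H–H: 1 × 424 = 424
    Σ(broken) = 2622 kJ
  Bonds formed (products):
    C–C: 1 × 358 = 358
    C–H: 6 × 402 = 2412
    Σ(formed) = 2770 kJ
  ΔH_1 = 2622 − 2770 = −148 kJ
Reaction 2:
  Bonds broken (reactants):
    C–H: 4 × 402 = 1608
    C=C: 1 × 590 = 590
    H–F: 1 × 586 = 586
    Σ(broken) = 2784 kJ
  Bonds formed (products):
    C–C: 1 × 358 = 358
    C–F: 1 × 494 = 494
    C–H: 5 × 402 = 2010
    Σ(formed) = 2862 kJ
  ΔH_2 = 2784 − 2862 = −78 kJ
ΔH_1 − ΔH_2 = −70 kJ, so reaction 1 has the more negative ΔH; |ΔH_1 − ΔH_2| = 70 kJ.

Reaction 1, by 70 kJ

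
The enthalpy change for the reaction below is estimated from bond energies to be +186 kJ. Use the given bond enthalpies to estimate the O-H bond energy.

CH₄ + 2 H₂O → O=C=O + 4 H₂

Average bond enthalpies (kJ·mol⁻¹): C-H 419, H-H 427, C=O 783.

D(O-H) ≈ 446 kJ/mol

Let D be the O-H bond energy.
Σ(broken) = 4×419 + 4×D = 1676 + 4D
Σ(formed) = 2×783 + 4×427 = 3274
ΔH = Σ(broken) − Σ(formed) = (1676 + 4D) − (3274) = −1598 + 4D
Setting this equal to +186 kJ gives 4D = 1784, so D = 446 kJ/mol.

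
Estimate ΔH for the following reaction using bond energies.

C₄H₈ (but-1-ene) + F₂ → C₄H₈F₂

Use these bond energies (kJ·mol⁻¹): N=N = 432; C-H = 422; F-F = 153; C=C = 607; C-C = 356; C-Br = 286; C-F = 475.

Bonds broken (reactants):
  C-C: 2 × 356 = 712
  C-H: 8 × 422 = 3376
  C=C: 1 × 607 = 607
  F-F: 1 × 153 = 153
  Σ(broken) = 4848 kJ
Bonds formed (products):
  C-C: 3 × 356 = 1068
  C-F: 2 × 475 = 950
  C-H: 8 × 422 = 3376
  Σ(formed) = 5394 kJ
ΔH = Σ(broken) − Σ(formed) = 4848 − 5394 = −546 kJ

ΔH ≈ −546 kJ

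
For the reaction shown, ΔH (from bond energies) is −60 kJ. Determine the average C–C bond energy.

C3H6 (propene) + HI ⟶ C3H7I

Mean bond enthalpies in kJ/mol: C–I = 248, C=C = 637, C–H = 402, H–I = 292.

Let D be the C–C bond energy.
Σ(broken) = 1×D + 6×402 + 1×637 + 1×292 = 3341 + D
Σ(formed) = 2×D + 7×402 + 1×248 = 3062 + 2D
ΔH = Σ(broken) − Σ(formed) = (3341 + D) − (3062 + 2D) = +279 − D
Setting this equal to −60 kJ gives D = 339 kJ/mol.

D(C–C) ≈ 339 kJ/mol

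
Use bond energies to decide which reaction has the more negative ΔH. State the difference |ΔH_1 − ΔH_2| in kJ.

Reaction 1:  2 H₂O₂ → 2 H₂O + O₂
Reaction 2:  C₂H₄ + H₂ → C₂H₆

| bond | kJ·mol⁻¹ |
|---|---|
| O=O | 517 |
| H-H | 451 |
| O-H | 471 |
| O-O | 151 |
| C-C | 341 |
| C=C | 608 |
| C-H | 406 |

Reaction 1:
  Bonds broken (reactants):
    O-H: 4 × 471 = 1884
    O-O: 2 × 151 = 302
    Σ(broken) = 2186 kJ
  Bonds formed (products):
    O-H: 4 × 471 = 1884
    O=O: 1 × 517 = 517
    Σ(formed) = 2401 kJ
  ΔH_1 = 2186 − 2401 = −215 kJ
Reaction 2:
  Bonds broken (reactants):
    C-H: 4 × 406 = 1624
    C=C: 1 × 608 = 608
    H-H: 1 × 451 = 451
    Σ(broken) = 2683 kJ
  Bonds formed (products):
    C-C: 1 × 341 = 341
    C-H: 6 × 406 = 2436
    Σ(formed) = 2777 kJ
  ΔH_2 = 2683 − 2777 = −94 kJ
ΔH_1 − ΔH_2 = −121 kJ, so reaction 1 has the more negative ΔH; |ΔH_1 − ΔH_2| = 121 kJ.

Reaction 1, by 121 kJ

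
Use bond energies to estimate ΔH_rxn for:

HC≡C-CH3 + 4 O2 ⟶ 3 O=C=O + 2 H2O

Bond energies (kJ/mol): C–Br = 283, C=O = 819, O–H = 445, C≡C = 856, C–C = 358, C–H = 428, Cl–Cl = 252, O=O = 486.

ΔH ≈ −1824 kJ

Bonds broken (reactants):
  C≡C: 1 × 856 = 856
  C–C: 1 × 358 = 358
  C–H: 4 × 428 = 1712
  O=O: 4 × 486 = 1944
  Σ(broken) = 4870 kJ
Bonds formed (products):
  C=O: 6 × 819 = 4914
  O–H: 4 × 445 = 1780
  Σ(formed) = 6694 kJ
ΔH = Σ(broken) − Σ(formed) = 4870 − 6694 = −1824 kJ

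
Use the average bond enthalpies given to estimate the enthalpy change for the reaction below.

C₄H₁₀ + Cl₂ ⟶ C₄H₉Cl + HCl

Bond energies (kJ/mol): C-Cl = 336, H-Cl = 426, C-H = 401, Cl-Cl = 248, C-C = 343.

ΔH ≈ −113 kJ

Bonds broken (reactants):
  C-C: 3 × 343 = 1029
  C-H: 10 × 401 = 4010
  Cl-Cl: 1 × 248 = 248
  Σ(broken) = 5287 kJ
Bonds formed (products):
  C-C: 3 × 343 = 1029
  C-Cl: 1 × 336 = 336
  C-H: 9 × 401 = 3609
  H-Cl: 1 × 426 = 426
  Σ(formed) = 5400 kJ
ΔH = Σ(broken) − Σ(formed) = 5287 − 5400 = −113 kJ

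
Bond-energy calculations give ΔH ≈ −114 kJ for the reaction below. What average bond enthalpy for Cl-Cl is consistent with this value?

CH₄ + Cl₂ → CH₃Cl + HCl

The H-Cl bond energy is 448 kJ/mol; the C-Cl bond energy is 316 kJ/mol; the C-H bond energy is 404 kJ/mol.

Let D be the Cl-Cl bond energy.
Σ(broken) = 4×404 + 1×D = 1616 + D
Σ(formed) = 1×316 + 3×404 + 1×448 = 1976
ΔH = Σ(broken) − Σ(formed) = (1616 + D) − (1976) = −360 + D
Setting this equal to −114 kJ gives D = 246 kJ/mol.

D(Cl-Cl) ≈ 246 kJ/mol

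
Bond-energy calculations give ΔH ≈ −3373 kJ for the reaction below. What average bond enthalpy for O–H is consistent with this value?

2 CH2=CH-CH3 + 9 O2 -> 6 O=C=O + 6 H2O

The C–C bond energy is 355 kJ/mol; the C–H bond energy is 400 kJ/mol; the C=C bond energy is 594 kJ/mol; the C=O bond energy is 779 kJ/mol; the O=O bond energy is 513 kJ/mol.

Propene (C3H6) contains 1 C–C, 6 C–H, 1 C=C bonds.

Let D be the O–H bond energy.
Σ(broken) = 2×355 + 12×400 + 2×594 + 9×513 = 11315
Σ(formed) = 12×779 + 12×D = 9348 + 12D
ΔH = Σ(broken) − Σ(formed) = (11315) − (9348 + 12D) = +1967 − 12D
Setting this equal to −3373 kJ gives 12D = 5340, so D = 445 kJ/mol.

D(O–H) ≈ 445 kJ/mol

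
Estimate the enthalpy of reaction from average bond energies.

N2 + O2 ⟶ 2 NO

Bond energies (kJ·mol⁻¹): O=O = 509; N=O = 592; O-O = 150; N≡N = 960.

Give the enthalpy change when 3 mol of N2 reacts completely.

ΔH = +855 kJ

Bonds broken (reactants):
  N≡N: 1 × 960 = 960
  O=O: 1 × 509 = 509
  Σ(broken) = 1469 kJ
Bonds formed (products):
  N=O: 2 × 592 = 1184
  Σ(formed) = 1184 kJ
ΔH = Σ(broken) − Σ(formed) = 1469 − 1184 = +285 kJ
For 3× the reaction as written: 3 × (+285) = +855 kJ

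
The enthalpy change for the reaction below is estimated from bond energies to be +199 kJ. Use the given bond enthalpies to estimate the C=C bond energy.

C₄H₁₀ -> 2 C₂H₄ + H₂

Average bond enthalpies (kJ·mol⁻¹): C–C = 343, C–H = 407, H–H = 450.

Let D be the C=C bond energy.
Σ(broken) = 3×343 + 10×407 = 5099
Σ(formed) = 8×407 + 2×D + 1×450 = 3706 + 2D
ΔH = Σ(broken) − Σ(formed) = (5099) − (3706 + 2D) = +1393 − 2D
Setting this equal to +199 kJ gives 2D = 1194, so D = 597 kJ/mol.

D(C=C) ≈ 597 kJ/mol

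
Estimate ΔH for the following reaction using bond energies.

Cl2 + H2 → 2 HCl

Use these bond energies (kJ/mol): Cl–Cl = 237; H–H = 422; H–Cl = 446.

Bonds broken (reactants):
  Cl–Cl: 1 × 237 = 237
  H–H: 1 × 422 = 422
  Σ(broken) = 659 kJ
Bonds formed (products):
  H–Cl: 2 × 446 = 892
  Σ(formed) = 892 kJ
ΔH = Σ(broken) − Σ(formed) = 659 − 892 = −233 kJ

ΔH ≈ −233 kJ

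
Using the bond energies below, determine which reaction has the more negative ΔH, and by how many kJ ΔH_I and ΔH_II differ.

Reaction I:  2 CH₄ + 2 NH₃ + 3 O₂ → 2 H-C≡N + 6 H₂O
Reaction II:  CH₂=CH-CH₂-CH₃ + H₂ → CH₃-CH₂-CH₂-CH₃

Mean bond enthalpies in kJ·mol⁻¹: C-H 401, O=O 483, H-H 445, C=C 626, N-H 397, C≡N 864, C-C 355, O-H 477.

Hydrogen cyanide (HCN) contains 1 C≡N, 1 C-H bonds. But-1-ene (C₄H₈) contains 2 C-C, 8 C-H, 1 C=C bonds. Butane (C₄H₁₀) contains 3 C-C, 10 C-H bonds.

Reaction I, by 1129 kJ

Reaction I:
  Bonds broken (reactants):
    C-H: 8 × 401 = 3208
    N-H: 6 × 397 = 2382
    O=O: 3 × 483 = 1449
    Σ(broken) = 7039 kJ
  Bonds formed (products):
    C≡N: 2 × 864 = 1728
    C-H: 2 × 401 = 802
    O-H: 12 × 477 = 5724
    Σ(formed) = 8254 kJ
  ΔH_I = 7039 − 8254 = −1215 kJ
Reaction II:
  Bonds broken (reactants):
    C-C: 2 × 355 = 710
    C-H: 8 × 401 = 3208
    C=C: 1 × 626 = 626
    H-H: 1 × 445 = 445
    Σ(broken) = 4989 kJ
  Bonds formed (products):
    C-C: 3 × 355 = 1065
    C-H: 10 × 401 = 4010
    Σ(formed) = 5075 kJ
  ΔH_II = 4989 − 5075 = −86 kJ
ΔH_I − ΔH_II = −1129 kJ, so reaction I has the more negative ΔH; |ΔH_I − ΔH_II| = 1129 kJ.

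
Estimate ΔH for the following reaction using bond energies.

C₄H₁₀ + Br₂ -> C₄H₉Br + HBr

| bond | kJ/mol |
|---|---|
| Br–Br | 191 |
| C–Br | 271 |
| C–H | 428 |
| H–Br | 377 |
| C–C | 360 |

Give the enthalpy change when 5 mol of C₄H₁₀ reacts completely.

Bonds broken (reactants):
  Br–Br: 1 × 191 = 191
  C–C: 3 × 360 = 1080
  C–H: 10 × 428 = 4280
  Σ(broken) = 5551 kJ
Bonds formed (products):
  C–Br: 1 × 271 = 271
  C–C: 3 × 360 = 1080
  C–H: 9 × 428 = 3852
  H–Br: 1 × 377 = 377
  Σ(formed) = 5580 kJ
ΔH = Σ(broken) − Σ(formed) = 5551 − 5580 = −29 kJ
For 5× the reaction as written: 5 × (−29) = −145 kJ

ΔH = −145 kJ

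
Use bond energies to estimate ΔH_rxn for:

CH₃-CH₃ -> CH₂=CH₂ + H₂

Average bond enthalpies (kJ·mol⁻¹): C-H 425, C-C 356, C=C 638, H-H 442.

Bonds broken (reactants):
  C-C: 1 × 356 = 356
  C-H: 6 × 425 = 2550
  Σ(broken) = 2906 kJ
Bonds formed (products):
  C-H: 4 × 425 = 1700
  C=C: 1 × 638 = 638
  H-H: 1 × 442 = 442
  Σ(formed) = 2780 kJ
ΔH = Σ(broken) − Σ(formed) = 2906 − 2780 = +126 kJ

ΔH ≈ +126 kJ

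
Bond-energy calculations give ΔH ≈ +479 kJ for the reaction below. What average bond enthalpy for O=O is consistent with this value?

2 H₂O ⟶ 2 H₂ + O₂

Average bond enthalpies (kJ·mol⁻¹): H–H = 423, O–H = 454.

Let D be the O=O bond energy.
Σ(broken) = 4×454 = 1816
Σ(formed) = 2×423 + 1×D = 846 + D
ΔH = Σ(broken) − Σ(formed) = (1816) − (846 + D) = +970 − D
Setting this equal to +479 kJ gives D = 491 kJ/mol.

D(O=O) ≈ 491 kJ/mol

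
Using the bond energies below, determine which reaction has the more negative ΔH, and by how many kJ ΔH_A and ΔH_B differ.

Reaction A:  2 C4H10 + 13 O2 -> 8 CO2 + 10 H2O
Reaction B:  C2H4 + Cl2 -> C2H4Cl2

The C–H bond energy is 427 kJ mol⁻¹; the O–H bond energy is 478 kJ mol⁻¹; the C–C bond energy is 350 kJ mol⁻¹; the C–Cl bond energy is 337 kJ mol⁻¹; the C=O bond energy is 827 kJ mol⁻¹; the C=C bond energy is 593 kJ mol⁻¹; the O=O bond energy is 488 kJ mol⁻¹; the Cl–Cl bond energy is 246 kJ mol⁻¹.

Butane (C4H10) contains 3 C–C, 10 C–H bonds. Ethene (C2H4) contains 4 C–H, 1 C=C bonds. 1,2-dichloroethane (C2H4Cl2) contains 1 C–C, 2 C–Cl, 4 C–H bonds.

Reaction A, by 5623 kJ

Reaction A:
  Bonds broken (reactants):
    C–C: 6 × 350 = 2100
    C–H: 20 × 427 = 8540
    O=O: 13 × 488 = 6344
    Σ(broken) = 16984 kJ
  Bonds formed (products):
    C=O: 16 × 827 = 13232
    O–H: 20 × 478 = 9560
    Σ(formed) = 22792 kJ
  ΔH_A = 16984 − 22792 = −5808 kJ
Reaction B:
  Bonds broken (reactants):
    C–H: 4 × 427 = 1708
    C=C: 1 × 593 = 593
    Cl–Cl: 1 × 246 = 246
    Σ(broken) = 2547 kJ
  Bonds formed (products):
    C–C: 1 × 350 = 350
    C–Cl: 2 × 337 = 674
    C–H: 4 × 427 = 1708
    Σ(formed) = 2732 kJ
  ΔH_B = 2547 − 2732 = −185 kJ
ΔH_A − ΔH_B = −5623 kJ, so reaction A has the more negative ΔH; |ΔH_A − ΔH_B| = 5623 kJ.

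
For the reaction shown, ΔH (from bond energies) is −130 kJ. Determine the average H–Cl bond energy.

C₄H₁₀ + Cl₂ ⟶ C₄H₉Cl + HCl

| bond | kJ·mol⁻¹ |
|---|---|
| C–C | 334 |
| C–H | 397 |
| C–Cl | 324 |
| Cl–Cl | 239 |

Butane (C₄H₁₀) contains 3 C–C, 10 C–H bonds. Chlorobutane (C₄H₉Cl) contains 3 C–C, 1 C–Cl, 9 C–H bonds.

Let D be the H–Cl bond energy.
Σ(broken) = 3×334 + 10×397 + 1×239 = 5211
Σ(formed) = 3×334 + 1×324 + 9×397 + 1×D = 4899 + D
ΔH = Σ(broken) − Σ(formed) = (5211) − (4899 + D) = +312 − D
Setting this equal to −130 kJ gives D = 442 kJ/mol.

D(H–Cl) ≈ 442 kJ/mol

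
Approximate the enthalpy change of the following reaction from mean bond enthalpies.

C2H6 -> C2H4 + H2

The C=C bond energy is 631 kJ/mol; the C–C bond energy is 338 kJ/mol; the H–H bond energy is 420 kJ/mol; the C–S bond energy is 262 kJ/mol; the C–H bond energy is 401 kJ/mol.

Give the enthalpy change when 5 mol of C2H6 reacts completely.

Bonds broken (reactants):
  C–C: 1 × 338 = 338
  C–H: 6 × 401 = 2406
  Σ(broken) = 2744 kJ
Bonds formed (products):
  C–H: 4 × 401 = 1604
  C=C: 1 × 631 = 631
  H–H: 1 × 420 = 420
  Σ(formed) = 2655 kJ
ΔH = Σ(broken) − Σ(formed) = 2744 − 2655 = +89 kJ
For 5× the reaction as written: 5 × (+89) = +445 kJ

ΔH = +445 kJ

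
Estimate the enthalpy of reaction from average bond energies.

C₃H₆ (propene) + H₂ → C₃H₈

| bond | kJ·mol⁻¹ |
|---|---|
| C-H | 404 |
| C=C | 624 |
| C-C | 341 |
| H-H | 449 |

Bonds broken (reactants):
  C-C: 1 × 341 = 341
  C-H: 6 × 404 = 2424
  C=C: 1 × 624 = 624
  H-H: 1 × 449 = 449
  Σ(broken) = 3838 kJ
Bonds formed (products):
  C-C: 2 × 341 = 682
  C-H: 8 × 404 = 3232
  Σ(formed) = 3914 kJ
ΔH = Σ(broken) − Σ(formed) = 3838 − 3914 = −76 kJ

ΔH ≈ −76 kJ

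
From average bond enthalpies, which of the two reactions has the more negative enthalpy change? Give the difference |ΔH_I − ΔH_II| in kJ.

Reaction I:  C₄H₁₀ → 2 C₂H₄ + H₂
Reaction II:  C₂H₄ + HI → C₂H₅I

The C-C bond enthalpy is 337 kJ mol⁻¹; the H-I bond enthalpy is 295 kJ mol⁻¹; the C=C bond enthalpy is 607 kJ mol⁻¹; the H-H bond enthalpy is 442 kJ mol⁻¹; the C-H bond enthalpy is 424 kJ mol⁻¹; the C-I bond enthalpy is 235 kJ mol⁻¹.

Reaction I:
  Bonds broken (reactants):
    C-C: 3 × 337 = 1011
    C-H: 10 × 424 = 4240
    Σ(broken) = 5251 kJ
  Bonds formed (products):
    C-H: 8 × 424 = 3392
    C=C: 2 × 607 = 1214
    H-H: 1 × 442 = 442
    Σ(formed) = 5048 kJ
  ΔH_I = 5251 − 5048 = +203 kJ
Reaction II:
  Bonds broken (reactants):
    C-H: 4 × 424 = 1696
    C=C: 1 × 607 = 607
    H-I: 1 × 295 = 295
    Σ(broken) = 2598 kJ
  Bonds formed (products):
    C-C: 1 × 337 = 337
    C-H: 5 × 424 = 2120
    C-I: 1 × 235 = 235
    Σ(formed) = 2692 kJ
  ΔH_II = 2598 − 2692 = −94 kJ
ΔH_I − ΔH_II = +297 kJ, so reaction II has the more negative ΔH; |ΔH_I − ΔH_II| = 297 kJ.

Reaction II, by 297 kJ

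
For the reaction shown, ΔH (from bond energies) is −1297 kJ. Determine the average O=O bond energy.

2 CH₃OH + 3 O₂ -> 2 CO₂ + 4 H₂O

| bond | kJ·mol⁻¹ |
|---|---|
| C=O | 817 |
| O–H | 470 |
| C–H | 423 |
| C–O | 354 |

Let D be the O=O bond energy.
Σ(broken) = 6×423 + 2×354 + 2×470 + 3×D = 4186 + 3D
Σ(formed) = 4×817 + 8×470 = 7028
ΔH = Σ(broken) − Σ(formed) = (4186 + 3D) − (7028) = −2842 + 3D
Setting this equal to −1297 kJ gives 3D = 1545, so D = 515 kJ/mol.

D(O=O) ≈ 515 kJ/mol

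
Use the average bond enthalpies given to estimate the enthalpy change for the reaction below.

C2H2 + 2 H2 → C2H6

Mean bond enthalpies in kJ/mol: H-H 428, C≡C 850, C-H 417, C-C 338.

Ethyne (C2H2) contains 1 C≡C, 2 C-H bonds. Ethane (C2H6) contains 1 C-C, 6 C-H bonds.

ΔH ≈ −300 kJ

Bonds broken (reactants):
  C≡C: 1 × 850 = 850
  C-H: 2 × 417 = 834
  H-H: 2 × 428 = 856
  Σ(broken) = 2540 kJ
Bonds formed (products):
  C-C: 1 × 338 = 338
  C-H: 6 × 417 = 2502
  Σ(formed) = 2840 kJ
ΔH = Σ(broken) − Σ(formed) = 2540 − 2840 = −300 kJ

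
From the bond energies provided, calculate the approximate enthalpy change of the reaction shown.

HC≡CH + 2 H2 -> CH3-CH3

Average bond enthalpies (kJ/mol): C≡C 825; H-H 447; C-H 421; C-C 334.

ΔH ≈ −299 kJ

Bonds broken (reactants):
  C≡C: 1 × 825 = 825
  C-H: 2 × 421 = 842
  H-H: 2 × 447 = 894
  Σ(broken) = 2561 kJ
Bonds formed (products):
  C-C: 1 × 334 = 334
  C-H: 6 × 421 = 2526
  Σ(formed) = 2860 kJ
ΔH = Σ(broken) − Σ(formed) = 2561 − 2860 = −299 kJ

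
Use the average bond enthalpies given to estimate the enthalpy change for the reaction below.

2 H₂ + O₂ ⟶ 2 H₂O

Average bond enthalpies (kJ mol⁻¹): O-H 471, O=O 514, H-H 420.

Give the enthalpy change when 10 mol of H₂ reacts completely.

Bonds broken (reactants):
  H-H: 2 × 420 = 840
  O=O: 1 × 514 = 514
  Σ(broken) = 1354 kJ
Bonds formed (products):
  O-H: 4 × 471 = 1884
  Σ(formed) = 1884 kJ
ΔH = Σ(broken) − Σ(formed) = 1354 − 1884 = −530 kJ
For 5× the reaction as written: 5 × (−530) = −2650 kJ

ΔH = −2650 kJ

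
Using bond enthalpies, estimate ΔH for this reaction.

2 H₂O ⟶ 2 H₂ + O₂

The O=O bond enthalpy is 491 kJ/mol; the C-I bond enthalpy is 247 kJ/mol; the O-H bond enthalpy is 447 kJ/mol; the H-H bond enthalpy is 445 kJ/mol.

Bonds broken (reactants):
  O-H: 4 × 447 = 1788
  Σ(broken) = 1788 kJ
Bonds formed (products):
  H-H: 2 × 445 = 890
  O=O: 1 × 491 = 491
  Σ(formed) = 1381 kJ
ΔH = Σ(broken) − Σ(formed) = 1788 − 1381 = +407 kJ

ΔH ≈ +407 kJ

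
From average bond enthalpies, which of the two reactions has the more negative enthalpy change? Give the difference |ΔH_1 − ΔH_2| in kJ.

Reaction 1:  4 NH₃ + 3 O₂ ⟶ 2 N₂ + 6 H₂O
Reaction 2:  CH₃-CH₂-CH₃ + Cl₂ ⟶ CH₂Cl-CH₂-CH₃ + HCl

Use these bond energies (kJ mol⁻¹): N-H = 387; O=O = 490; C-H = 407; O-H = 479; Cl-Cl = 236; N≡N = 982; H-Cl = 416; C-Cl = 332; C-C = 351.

Reaction 1, by 1493 kJ

Reaction 1:
  Bonds broken (reactants):
    N-H: 12 × 387 = 4644
    O=O: 3 × 490 = 1470
    Σ(broken) = 6114 kJ
  Bonds formed (products):
    N≡N: 2 × 982 = 1964
    O-H: 12 × 479 = 5748
    Σ(formed) = 7712 kJ
  ΔH_1 = 6114 − 7712 = −1598 kJ
Reaction 2:
  Bonds broken (reactants):
    C-C: 2 × 351 = 702
    C-H: 8 × 407 = 3256
    Cl-Cl: 1 × 236 = 236
    Σ(broken) = 4194 kJ
  Bonds formed (products):
    C-C: 2 × 351 = 702
    C-Cl: 1 × 332 = 332
    C-H: 7 × 407 = 2849
    H-Cl: 1 × 416 = 416
    Σ(formed) = 4299 kJ
  ΔH_2 = 4194 − 4299 = −105 kJ
ΔH_1 − ΔH_2 = −1493 kJ, so reaction 1 has the more negative ΔH; |ΔH_1 − ΔH_2| = 1493 kJ.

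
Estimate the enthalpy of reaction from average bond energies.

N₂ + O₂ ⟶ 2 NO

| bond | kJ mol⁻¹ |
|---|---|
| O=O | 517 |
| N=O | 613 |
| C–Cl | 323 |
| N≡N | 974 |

ΔH ≈ +265 kJ

Bonds broken (reactants):
  N≡N: 1 × 974 = 974
  O=O: 1 × 517 = 517
  Σ(broken) = 1491 kJ
Bonds formed (products):
  N=O: 2 × 613 = 1226
  Σ(formed) = 1226 kJ
ΔH = Σ(broken) − Σ(formed) = 1491 − 1226 = +265 kJ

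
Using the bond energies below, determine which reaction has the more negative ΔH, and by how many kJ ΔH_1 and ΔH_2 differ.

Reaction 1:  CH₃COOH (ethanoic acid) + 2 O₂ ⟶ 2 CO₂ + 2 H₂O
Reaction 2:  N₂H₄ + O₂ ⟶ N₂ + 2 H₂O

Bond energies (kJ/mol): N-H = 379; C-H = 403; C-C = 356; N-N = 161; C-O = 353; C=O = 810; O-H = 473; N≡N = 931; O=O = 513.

Reaction 1, by 272 kJ

Reaction 1:
  Bonds broken (reactants):
    C-C: 1 × 356 = 356
    C-H: 3 × 403 = 1209
    C-O: 1 × 353 = 353
    C=O: 1 × 810 = 810
    O-H: 1 × 473 = 473
    O=O: 2 × 513 = 1026
    Σ(broken) = 4227 kJ
  Bonds formed (products):
    C=O: 4 × 810 = 3240
    O-H: 4 × 473 = 1892
    Σ(formed) = 5132 kJ
  ΔH_1 = 4227 − 5132 = −905 kJ
Reaction 2:
  Bonds broken (reactants):
    N-H: 4 × 379 = 1516
    N-N: 1 × 161 = 161
    O=O: 1 × 513 = 513
    Σ(broken) = 2190 kJ
  Bonds formed (products):
    N≡N: 1 × 931 = 931
    O-H: 4 × 473 = 1892
    Σ(formed) = 2823 kJ
  ΔH_2 = 2190 − 2823 = −633 kJ
ΔH_1 − ΔH_2 = −272 kJ, so reaction 1 has the more negative ΔH; |ΔH_1 − ΔH_2| = 272 kJ.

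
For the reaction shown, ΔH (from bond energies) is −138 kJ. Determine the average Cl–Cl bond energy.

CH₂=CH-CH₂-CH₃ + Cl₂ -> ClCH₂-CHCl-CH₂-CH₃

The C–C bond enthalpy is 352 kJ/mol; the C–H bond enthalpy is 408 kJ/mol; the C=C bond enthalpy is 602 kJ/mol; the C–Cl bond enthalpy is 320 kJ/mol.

D(Cl–Cl) ≈ 252 kJ/mol

Let D be the Cl–Cl bond energy.
Σ(broken) = 2×352 + 8×408 + 1×602 + 1×D = 4570 + D
Σ(formed) = 3×352 + 2×320 + 8×408 = 4960
ΔH = Σ(broken) − Σ(formed) = (4570 + D) − (4960) = −390 + D
Setting this equal to −138 kJ gives D = 252 kJ/mol.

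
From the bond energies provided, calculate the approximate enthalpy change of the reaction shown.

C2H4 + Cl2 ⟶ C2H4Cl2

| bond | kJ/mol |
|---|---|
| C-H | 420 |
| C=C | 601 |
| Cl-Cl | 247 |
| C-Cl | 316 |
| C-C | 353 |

Bonds broken (reactants):
  C-H: 4 × 420 = 1680
  C=C: 1 × 601 = 601
  Cl-Cl: 1 × 247 = 247
  Σ(broken) = 2528 kJ
Bonds formed (products):
  C-C: 1 × 353 = 353
  C-Cl: 2 × 316 = 632
  C-H: 4 × 420 = 1680
  Σ(formed) = 2665 kJ
ΔH = Σ(broken) − Σ(formed) = 2528 − 2665 = −137 kJ

ΔH ≈ −137 kJ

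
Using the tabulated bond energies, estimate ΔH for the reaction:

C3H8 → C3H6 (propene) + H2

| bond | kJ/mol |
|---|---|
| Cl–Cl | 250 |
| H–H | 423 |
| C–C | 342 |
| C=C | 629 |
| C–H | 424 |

ΔH ≈ +138 kJ

Bonds broken (reactants):
  C–C: 2 × 342 = 684
  C–H: 8 × 424 = 3392
  Σ(broken) = 4076 kJ
Bonds formed (products):
  C–C: 1 × 342 = 342
  C–H: 6 × 424 = 2544
  C=C: 1 × 629 = 629
  H–H: 1 × 423 = 423
  Σ(formed) = 3938 kJ
ΔH = Σ(broken) − Σ(formed) = 4076 − 3938 = +138 kJ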